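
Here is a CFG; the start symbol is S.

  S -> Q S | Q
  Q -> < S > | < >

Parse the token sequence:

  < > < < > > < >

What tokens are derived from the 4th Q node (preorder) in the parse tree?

< >

[S [Q < >] [S [Q < [S [Q < >]] >] [S [Q < >]]]]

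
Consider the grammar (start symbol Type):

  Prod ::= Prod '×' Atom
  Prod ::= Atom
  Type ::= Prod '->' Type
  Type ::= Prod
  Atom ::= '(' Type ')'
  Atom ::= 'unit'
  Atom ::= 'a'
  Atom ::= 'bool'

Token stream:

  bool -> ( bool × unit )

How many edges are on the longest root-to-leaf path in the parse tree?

8

[Type [Prod [Atom bool]] -> [Type [Prod [Atom ( [Type [Prod [Prod [Atom bool]] × [Atom unit]]] )]]]]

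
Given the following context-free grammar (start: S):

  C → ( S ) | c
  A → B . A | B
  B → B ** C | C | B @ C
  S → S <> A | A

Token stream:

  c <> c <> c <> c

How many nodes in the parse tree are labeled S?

[S [S [S [S [A [B [C c]]]] <> [A [B [C c]]]] <> [A [B [C c]]]] <> [A [B [C c]]]]

4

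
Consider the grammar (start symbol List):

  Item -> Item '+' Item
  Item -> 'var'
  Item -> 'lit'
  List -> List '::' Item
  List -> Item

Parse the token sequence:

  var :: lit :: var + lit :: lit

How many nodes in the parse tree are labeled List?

[List [List [List [List [Item var]] :: [Item lit]] :: [Item [Item var] + [Item lit]]] :: [Item lit]]

4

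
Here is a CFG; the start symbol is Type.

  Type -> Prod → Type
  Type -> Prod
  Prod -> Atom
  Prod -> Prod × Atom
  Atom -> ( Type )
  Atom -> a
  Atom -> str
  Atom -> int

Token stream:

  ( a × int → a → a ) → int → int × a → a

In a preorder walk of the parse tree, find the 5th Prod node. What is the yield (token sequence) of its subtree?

[Type [Prod [Atom ( [Type [Prod [Prod [Atom a]] × [Atom int]] → [Type [Prod [Atom a]] → [Type [Prod [Atom a]]]]] )]] → [Type [Prod [Atom int]] → [Type [Prod [Prod [Atom int]] × [Atom a]] → [Type [Prod [Atom a]]]]]]

a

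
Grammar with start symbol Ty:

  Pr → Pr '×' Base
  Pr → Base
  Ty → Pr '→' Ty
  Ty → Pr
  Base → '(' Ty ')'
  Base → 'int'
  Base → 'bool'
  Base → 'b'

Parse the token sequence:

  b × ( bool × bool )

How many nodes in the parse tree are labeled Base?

4

[Ty [Pr [Pr [Base b]] × [Base ( [Ty [Pr [Pr [Base bool]] × [Base bool]]] )]]]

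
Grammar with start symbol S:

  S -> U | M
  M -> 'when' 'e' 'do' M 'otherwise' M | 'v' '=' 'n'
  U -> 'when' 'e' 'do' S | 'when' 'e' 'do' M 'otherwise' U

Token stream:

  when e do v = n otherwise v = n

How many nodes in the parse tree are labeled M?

3

[S [M when e do [M v = n] otherwise [M v = n]]]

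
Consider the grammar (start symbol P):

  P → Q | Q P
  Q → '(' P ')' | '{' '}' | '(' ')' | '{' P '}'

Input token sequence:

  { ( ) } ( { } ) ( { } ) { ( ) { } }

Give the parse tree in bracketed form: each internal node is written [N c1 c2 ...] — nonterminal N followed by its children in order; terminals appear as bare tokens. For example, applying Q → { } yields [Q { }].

[P [Q { [P [Q ( )]] }] [P [Q ( [P [Q { }]] )] [P [Q ( [P [Q { }]] )] [P [Q { [P [Q ( )] [P [Q { }]]] }]]]]]

P
Q P
{ P } P
{ Q } P
{ ( ) } P
{ ( ) } Q P
{ ( ) } ( P ) P
{ ( ) } ( Q ) P
{ ( ) } ( { } ) P
{ ( ) } ( { } ) Q P
{ ( ) } ( { } ) ( P ) P
{ ( ) } ( { } ) ( Q ) P
{ ( ) } ( { } ) ( { } ) P
{ ( ) } ( { } ) ( { } ) Q
{ ( ) } ( { } ) ( { } ) { P }
{ ( ) } ( { } ) ( { } ) { Q P }
{ ( ) } ( { } ) ( { } ) { ( ) P }
{ ( ) } ( { } ) ( { } ) { ( ) Q }
{ ( ) } ( { } ) ( { } ) { ( ) { } }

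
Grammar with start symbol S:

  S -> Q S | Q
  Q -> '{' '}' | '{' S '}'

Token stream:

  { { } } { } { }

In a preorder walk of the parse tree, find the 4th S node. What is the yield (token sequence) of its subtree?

{ }

[S [Q { [S [Q { }]] }] [S [Q { }] [S [Q { }]]]]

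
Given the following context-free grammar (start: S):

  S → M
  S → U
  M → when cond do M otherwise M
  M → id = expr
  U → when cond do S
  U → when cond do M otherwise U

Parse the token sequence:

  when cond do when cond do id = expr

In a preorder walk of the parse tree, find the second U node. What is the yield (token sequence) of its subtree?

when cond do id = expr

[S [U when cond do [S [U when cond do [S [M id = expr]]]]]]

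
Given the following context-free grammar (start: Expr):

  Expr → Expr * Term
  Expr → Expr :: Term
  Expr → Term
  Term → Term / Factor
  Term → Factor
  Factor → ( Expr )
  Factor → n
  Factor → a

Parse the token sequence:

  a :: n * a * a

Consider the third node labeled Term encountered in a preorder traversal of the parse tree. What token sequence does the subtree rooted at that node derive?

a

[Expr [Expr [Expr [Expr [Term [Factor a]]] :: [Term [Factor n]]] * [Term [Factor a]]] * [Term [Factor a]]]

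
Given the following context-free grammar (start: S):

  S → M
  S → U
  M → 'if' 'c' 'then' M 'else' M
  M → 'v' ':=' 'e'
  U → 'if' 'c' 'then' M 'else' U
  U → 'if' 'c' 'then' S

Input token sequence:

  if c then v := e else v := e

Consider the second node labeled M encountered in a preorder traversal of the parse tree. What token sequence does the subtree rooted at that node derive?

v := e

[S [M if c then [M v := e] else [M v := e]]]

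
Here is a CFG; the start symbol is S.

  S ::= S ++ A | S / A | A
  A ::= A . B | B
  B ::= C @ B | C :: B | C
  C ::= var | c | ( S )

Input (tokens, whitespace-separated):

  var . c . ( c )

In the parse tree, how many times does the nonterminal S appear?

2

[S [A [A [A [B [C var]]] . [B [C c]]] . [B [C ( [S [A [B [C c]]]] )]]]]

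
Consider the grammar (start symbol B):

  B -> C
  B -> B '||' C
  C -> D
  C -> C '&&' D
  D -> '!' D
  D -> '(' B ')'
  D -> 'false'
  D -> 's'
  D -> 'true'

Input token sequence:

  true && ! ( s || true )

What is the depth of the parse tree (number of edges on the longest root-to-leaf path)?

[B [C [C [D true]] && [D ! [D ( [B [B [C [D s]]] || [C [D true]]] )]]]]

8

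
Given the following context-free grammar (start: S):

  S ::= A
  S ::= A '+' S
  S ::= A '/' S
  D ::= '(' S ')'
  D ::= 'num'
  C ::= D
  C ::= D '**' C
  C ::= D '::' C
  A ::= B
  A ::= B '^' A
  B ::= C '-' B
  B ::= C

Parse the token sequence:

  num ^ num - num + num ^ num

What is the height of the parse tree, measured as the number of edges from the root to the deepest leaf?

7

[S [A [B [C [D num]]] ^ [A [B [C [D num]] - [B [C [D num]]]]]] + [S [A [B [C [D num]]] ^ [A [B [C [D num]]]]]]]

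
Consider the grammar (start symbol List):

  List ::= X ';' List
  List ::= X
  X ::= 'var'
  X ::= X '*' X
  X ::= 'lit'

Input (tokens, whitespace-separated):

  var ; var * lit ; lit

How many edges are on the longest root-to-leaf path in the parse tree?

[List [X var] ; [List [X [X var] * [X lit]] ; [List [X lit]]]]

4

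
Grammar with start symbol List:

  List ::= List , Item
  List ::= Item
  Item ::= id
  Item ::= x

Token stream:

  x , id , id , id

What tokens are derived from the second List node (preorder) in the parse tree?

x , id , id

[List [List [List [List [Item x]] , [Item id]] , [Item id]] , [Item id]]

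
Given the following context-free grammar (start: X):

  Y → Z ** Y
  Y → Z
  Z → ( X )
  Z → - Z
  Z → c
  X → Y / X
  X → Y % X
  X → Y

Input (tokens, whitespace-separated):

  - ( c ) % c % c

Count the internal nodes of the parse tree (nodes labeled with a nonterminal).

13

[X [Y [Z - [Z ( [X [Y [Z c]]] )]]] % [X [Y [Z c]] % [X [Y [Z c]]]]]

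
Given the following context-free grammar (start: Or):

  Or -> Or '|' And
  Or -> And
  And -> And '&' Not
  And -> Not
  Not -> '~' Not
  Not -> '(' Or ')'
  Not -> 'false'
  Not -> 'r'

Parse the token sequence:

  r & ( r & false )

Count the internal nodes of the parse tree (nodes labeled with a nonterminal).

10

[Or [And [And [Not r]] & [Not ( [Or [And [And [Not r]] & [Not false]]] )]]]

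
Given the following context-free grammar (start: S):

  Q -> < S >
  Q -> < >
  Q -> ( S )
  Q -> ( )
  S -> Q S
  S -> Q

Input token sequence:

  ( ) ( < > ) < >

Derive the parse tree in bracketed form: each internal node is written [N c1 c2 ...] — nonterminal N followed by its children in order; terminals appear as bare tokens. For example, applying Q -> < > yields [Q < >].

[S [Q ( )] [S [Q ( [S [Q < >]] )] [S [Q < >]]]]

S
Q S
( ) S
( ) Q S
( ) ( S ) S
( ) ( Q ) S
( ) ( < > ) S
( ) ( < > ) Q
( ) ( < > ) < >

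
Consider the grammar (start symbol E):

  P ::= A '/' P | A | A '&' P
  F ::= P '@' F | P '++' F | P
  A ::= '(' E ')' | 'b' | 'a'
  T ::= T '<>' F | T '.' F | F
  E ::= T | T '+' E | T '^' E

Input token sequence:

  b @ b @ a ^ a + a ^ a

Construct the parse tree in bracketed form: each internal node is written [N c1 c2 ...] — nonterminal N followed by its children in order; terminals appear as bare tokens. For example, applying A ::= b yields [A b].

[E [T [F [P [A b]] @ [F [P [A b]] @ [F [P [A a]]]]]] ^ [E [T [F [P [A a]]]] + [E [T [F [P [A a]]]] ^ [E [T [F [P [A a]]]]]]]]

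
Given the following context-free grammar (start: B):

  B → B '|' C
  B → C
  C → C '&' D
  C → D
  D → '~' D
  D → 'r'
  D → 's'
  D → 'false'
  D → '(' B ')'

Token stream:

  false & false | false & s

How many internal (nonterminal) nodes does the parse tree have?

[B [B [C [C [D false]] & [D false]]] | [C [C [D false]] & [D s]]]

10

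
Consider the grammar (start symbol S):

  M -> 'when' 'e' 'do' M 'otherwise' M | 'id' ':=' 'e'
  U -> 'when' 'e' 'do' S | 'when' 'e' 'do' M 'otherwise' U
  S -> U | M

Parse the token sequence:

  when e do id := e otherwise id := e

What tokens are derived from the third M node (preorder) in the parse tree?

id := e

[S [M when e do [M id := e] otherwise [M id := e]]]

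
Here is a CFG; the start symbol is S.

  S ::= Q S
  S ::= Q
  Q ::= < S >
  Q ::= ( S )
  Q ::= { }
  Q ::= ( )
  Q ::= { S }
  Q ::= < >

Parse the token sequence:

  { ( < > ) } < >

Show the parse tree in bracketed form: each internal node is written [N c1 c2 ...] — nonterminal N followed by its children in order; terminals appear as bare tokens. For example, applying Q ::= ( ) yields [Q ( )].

S
Q S
{ S } S
{ Q } S
{ ( S ) } S
{ ( Q ) } S
{ ( < > ) } S
{ ( < > ) } Q
{ ( < > ) } < >

[S [Q { [S [Q ( [S [Q < >]] )]] }] [S [Q < >]]]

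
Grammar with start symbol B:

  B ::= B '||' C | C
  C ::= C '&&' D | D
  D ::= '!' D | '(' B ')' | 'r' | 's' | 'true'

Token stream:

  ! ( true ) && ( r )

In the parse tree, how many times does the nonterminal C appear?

4

[B [C [C [D ! [D ( [B [C [D true]]] )]]] && [D ( [B [C [D r]]] )]]]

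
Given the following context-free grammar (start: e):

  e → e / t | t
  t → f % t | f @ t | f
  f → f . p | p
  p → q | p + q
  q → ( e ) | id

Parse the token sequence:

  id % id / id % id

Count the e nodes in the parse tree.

[e [e [t [f [p [q id]]] % [t [f [p [q id]]]]]] / [t [f [p [q id]]] % [t [f [p [q id]]]]]]

2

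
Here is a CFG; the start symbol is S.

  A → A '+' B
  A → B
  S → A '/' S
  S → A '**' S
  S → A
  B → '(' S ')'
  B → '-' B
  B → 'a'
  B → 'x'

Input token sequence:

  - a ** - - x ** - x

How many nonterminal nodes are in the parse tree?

[S [A [B - [B a]]] ** [S [A [B - [B - [B x]]]] ** [S [A [B - [B x]]]]]]

13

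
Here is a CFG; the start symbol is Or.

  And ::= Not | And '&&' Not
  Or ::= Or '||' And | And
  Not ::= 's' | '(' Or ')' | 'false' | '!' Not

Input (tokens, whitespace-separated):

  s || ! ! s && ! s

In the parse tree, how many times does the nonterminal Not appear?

6

[Or [Or [And [Not s]]] || [And [And [Not ! [Not ! [Not s]]]] && [Not ! [Not s]]]]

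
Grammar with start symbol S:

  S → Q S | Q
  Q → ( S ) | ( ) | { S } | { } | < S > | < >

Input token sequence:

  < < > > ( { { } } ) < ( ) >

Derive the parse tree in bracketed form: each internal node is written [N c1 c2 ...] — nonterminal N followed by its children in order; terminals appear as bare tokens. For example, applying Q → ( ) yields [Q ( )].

S
Q S
< S > S
< Q > S
< < > > S
< < > > Q S
< < > > ( S ) S
< < > > ( Q ) S
< < > > ( { S } ) S
< < > > ( { Q } ) S
< < > > ( { { } } ) S
< < > > ( { { } } ) Q
< < > > ( { { } } ) < S >
< < > > ( { { } } ) < Q >
< < > > ( { { } } ) < ( ) >

[S [Q < [S [Q < >]] >] [S [Q ( [S [Q { [S [Q { }]] }]] )] [S [Q < [S [Q ( )]] >]]]]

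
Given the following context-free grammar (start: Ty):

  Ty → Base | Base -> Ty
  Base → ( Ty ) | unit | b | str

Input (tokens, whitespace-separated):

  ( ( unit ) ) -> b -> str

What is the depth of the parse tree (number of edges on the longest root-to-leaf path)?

[Ty [Base ( [Ty [Base ( [Ty [Base unit]] )]] )] -> [Ty [Base b] -> [Ty [Base str]]]]

6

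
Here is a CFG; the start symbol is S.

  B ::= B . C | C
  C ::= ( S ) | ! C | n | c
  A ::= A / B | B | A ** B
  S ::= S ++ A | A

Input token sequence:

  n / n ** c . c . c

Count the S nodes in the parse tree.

[S [A [A [A [B [C n]]] / [B [C n]]] ** [B [B [B [C c]] . [C c]] . [C c]]]]

1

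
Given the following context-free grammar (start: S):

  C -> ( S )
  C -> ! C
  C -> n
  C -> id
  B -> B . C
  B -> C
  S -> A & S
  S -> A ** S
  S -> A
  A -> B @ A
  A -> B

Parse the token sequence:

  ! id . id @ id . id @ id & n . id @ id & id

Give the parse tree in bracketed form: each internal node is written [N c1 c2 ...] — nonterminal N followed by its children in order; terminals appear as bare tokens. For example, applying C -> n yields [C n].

[S [A [B [B [C ! [C id]]] . [C id]] @ [A [B [B [C id]] . [C id]] @ [A [B [C id]]]]] & [S [A [B [B [C n]] . [C id]] @ [A [B [C id]]]] & [S [A [B [C id]]]]]]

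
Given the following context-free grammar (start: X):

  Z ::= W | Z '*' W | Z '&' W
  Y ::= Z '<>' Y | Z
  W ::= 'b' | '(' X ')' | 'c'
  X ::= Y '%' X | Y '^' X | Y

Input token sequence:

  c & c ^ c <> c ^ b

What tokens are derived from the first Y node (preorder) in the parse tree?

c & c

[X [Y [Z [Z [W c]] & [W c]]] ^ [X [Y [Z [W c]] <> [Y [Z [W c]]]] ^ [X [Y [Z [W b]]]]]]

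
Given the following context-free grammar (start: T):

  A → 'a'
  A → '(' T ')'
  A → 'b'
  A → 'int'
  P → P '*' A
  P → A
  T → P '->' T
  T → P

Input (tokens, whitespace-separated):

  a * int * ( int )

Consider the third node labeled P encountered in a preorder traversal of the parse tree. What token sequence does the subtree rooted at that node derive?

a

[T [P [P [P [A a]] * [A int]] * [A ( [T [P [A int]]] )]]]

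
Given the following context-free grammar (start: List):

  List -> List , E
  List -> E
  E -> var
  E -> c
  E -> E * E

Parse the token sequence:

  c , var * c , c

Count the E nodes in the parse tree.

[List [List [List [E c]] , [E [E var] * [E c]]] , [E c]]

5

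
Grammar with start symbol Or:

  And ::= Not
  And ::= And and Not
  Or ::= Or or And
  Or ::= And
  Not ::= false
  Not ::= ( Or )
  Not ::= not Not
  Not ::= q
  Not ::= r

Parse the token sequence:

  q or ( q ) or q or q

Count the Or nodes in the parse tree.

[Or [Or [Or [Or [And [Not q]]] or [And [Not ( [Or [And [Not q]]] )]]] or [And [Not q]]] or [And [Not q]]]

5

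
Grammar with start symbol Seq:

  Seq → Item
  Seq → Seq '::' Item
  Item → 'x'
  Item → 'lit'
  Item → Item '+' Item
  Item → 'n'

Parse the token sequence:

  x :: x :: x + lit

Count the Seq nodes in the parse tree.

[Seq [Seq [Seq [Item x]] :: [Item x]] :: [Item [Item x] + [Item lit]]]

3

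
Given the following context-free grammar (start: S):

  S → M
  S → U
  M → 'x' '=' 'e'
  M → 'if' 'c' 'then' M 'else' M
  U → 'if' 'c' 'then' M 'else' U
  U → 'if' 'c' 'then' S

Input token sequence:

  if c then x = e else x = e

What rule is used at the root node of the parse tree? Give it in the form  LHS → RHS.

S → M

[S [M if c then [M x = e] else [M x = e]]]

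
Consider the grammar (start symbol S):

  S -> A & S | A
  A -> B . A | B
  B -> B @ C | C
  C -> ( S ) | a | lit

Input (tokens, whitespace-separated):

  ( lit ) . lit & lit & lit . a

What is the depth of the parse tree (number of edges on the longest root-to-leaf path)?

8

[S [A [B [C ( [S [A [B [C lit]]]] )]] . [A [B [C lit]]]] & [S [A [B [C lit]]] & [S [A [B [C lit]] . [A [B [C a]]]]]]]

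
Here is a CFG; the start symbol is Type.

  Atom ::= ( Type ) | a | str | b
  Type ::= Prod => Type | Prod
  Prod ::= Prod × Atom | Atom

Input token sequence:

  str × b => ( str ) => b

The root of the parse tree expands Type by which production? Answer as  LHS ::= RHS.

[Type [Prod [Prod [Atom str]] × [Atom b]] => [Type [Prod [Atom ( [Type [Prod [Atom str]]] )]] => [Type [Prod [Atom b]]]]]

Type ::= Prod => Type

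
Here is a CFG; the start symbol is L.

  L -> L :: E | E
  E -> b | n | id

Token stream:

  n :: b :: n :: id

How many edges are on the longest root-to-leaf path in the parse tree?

5

[L [L [L [L [E n]] :: [E b]] :: [E n]] :: [E id]]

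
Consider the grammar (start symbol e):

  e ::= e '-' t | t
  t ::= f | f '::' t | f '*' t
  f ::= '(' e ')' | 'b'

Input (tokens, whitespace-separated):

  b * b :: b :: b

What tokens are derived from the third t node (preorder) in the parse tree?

[e [t [f b] * [t [f b] :: [t [f b] :: [t [f b]]]]]]

b :: b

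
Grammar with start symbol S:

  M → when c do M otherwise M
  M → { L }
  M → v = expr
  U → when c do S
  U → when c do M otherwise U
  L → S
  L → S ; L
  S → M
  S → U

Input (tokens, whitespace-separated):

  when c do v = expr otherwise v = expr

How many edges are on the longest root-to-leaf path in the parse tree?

[S [M when c do [M v = expr] otherwise [M v = expr]]]

3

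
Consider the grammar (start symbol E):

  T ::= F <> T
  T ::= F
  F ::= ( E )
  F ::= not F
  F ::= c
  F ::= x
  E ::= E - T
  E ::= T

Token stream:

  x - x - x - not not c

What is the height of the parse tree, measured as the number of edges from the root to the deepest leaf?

[E [E [E [E [T [F x]]] - [T [F x]]] - [T [F x]]] - [T [F not [F not [F c]]]]]

6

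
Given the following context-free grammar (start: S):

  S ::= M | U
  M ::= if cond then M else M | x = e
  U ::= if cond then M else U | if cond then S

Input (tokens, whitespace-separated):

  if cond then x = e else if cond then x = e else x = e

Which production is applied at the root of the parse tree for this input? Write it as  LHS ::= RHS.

[S [M if cond then [M x = e] else [M if cond then [M x = e] else [M x = e]]]]

S ::= M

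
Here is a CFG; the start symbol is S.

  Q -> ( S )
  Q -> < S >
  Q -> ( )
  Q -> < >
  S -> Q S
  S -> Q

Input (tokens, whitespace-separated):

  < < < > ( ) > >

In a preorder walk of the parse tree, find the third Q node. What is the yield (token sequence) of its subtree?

< >

[S [Q < [S [Q < [S [Q < >] [S [Q ( )]]] >]] >]]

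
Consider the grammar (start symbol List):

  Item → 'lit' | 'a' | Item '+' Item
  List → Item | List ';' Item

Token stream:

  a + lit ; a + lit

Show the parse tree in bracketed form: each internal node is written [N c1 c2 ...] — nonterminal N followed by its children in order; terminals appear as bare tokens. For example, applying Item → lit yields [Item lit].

[List [List [Item [Item a] + [Item lit]]] ; [Item [Item a] + [Item lit]]]

List
List ; Item
Item ; Item
Item + Item ; Item
a + Item ; Item
a + lit ; Item
a + lit ; Item + Item
a + lit ; a + Item
a + lit ; a + lit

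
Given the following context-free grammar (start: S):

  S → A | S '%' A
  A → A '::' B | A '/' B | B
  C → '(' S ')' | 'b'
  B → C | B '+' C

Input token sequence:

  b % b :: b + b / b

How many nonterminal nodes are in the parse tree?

16

[S [S [A [B [C b]]]] % [A [A [A [B [C b]]] :: [B [B [C b]] + [C b]]] / [B [C b]]]]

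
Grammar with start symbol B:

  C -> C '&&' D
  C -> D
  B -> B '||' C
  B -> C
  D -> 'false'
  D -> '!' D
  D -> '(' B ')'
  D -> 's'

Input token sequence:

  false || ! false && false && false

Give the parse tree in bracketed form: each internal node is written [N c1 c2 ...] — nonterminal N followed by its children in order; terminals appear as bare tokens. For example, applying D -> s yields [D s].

B
B || C
C || C
D || C
false || C
false || C && D
false || C && D && D
false || D && D && D
false || ! D && D && D
false || ! false && D && D
false || ! false && false && D
false || ! false && false && false

[B [B [C [D false]]] || [C [C [C [D ! [D false]]] && [D false]] && [D false]]]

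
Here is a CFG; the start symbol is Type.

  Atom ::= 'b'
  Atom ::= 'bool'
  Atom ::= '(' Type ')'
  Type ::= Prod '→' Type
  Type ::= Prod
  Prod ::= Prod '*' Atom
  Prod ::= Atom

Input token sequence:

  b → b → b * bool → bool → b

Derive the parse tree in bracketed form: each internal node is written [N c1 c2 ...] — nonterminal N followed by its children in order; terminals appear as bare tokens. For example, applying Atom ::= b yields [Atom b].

Type
Prod → Type
Atom → Type
b → Type
b → Prod → Type
b → Atom → Type
b → b → Type
b → b → Prod → Type
b → b → Prod * Atom → Type
b → b → Atom * Atom → Type
b → b → b * Atom → Type
b → b → b * bool → Type
b → b → b * bool → Prod → Type
b → b → b * bool → Atom → Type
b → b → b * bool → bool → Type
b → b → b * bool → bool → Prod
b → b → b * bool → bool → Atom
b → b → b * bool → bool → b

[Type [Prod [Atom b]] → [Type [Prod [Atom b]] → [Type [Prod [Prod [Atom b]] * [Atom bool]] → [Type [Prod [Atom bool]] → [Type [Prod [Atom b]]]]]]]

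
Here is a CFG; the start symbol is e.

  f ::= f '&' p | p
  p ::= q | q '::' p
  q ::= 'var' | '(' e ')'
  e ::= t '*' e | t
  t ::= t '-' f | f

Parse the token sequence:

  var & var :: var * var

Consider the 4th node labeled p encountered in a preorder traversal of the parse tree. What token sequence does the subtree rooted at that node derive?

[e [t [f [f [p [q var]]] & [p [q var] :: [p [q var]]]]] * [e [t [f [p [q var]]]]]]

var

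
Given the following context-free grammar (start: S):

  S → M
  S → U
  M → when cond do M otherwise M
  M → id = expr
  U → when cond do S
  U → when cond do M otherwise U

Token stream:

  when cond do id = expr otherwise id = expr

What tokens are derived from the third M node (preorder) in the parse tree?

id = expr

[S [M when cond do [M id = expr] otherwise [M id = expr]]]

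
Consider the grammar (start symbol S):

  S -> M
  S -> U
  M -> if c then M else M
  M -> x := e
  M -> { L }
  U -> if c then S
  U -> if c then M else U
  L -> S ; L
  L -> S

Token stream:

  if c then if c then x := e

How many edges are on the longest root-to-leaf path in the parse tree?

[S [U if c then [S [U if c then [S [M x := e]]]]]]

6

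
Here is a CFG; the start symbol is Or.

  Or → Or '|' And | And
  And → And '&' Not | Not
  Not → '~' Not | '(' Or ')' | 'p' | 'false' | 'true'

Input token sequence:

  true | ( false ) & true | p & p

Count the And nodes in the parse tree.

6

[Or [Or [Or [And [Not true]]] | [And [And [Not ( [Or [And [Not false]]] )]] & [Not true]]] | [And [And [Not p]] & [Not p]]]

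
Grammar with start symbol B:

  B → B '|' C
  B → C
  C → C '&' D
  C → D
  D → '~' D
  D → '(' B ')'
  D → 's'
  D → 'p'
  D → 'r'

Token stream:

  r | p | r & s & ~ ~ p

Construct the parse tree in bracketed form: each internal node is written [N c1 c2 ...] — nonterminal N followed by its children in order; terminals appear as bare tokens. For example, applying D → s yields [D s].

[B [B [B [C [D r]]] | [C [D p]]] | [C [C [C [D r]] & [D s]] & [D ~ [D ~ [D p]]]]]

B
B | C
B | C | C
C | C | C
D | C | C
r | C | C
r | D | C
r | p | C
r | p | C & D
r | p | C & D & D
r | p | D & D & D
r | p | r & D & D
r | p | r & s & D
r | p | r & s & ~ D
r | p | r & s & ~ ~ D
r | p | r & s & ~ ~ p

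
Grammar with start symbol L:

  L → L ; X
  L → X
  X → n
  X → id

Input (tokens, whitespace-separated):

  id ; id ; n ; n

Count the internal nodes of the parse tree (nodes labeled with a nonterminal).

8

[L [L [L [L [X id]] ; [X id]] ; [X n]] ; [X n]]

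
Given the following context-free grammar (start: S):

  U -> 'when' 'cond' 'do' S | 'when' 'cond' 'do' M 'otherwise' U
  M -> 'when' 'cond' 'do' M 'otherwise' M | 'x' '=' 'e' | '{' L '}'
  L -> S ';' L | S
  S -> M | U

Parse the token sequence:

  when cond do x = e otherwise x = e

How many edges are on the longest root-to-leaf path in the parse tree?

[S [M when cond do [M x = e] otherwise [M x = e]]]

3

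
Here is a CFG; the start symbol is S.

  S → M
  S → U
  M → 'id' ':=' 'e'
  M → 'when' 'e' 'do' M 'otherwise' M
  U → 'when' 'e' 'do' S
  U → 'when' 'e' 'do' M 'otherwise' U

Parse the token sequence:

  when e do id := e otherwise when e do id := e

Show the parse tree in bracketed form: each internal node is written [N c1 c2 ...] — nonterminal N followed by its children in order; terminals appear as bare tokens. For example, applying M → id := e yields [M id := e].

S
U
when e do M otherwise U
when e do id := e otherwise U
when e do id := e otherwise when e do S
when e do id := e otherwise when e do M
when e do id := e otherwise when e do id := e

[S [U when e do [M id := e] otherwise [U when e do [S [M id := e]]]]]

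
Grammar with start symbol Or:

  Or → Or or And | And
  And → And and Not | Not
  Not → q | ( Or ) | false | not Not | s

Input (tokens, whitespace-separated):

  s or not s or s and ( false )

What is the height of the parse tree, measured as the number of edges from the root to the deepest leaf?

6

[Or [Or [Or [And [Not s]]] or [And [Not not [Not s]]]] or [And [And [Not s]] and [Not ( [Or [And [Not false]]] )]]]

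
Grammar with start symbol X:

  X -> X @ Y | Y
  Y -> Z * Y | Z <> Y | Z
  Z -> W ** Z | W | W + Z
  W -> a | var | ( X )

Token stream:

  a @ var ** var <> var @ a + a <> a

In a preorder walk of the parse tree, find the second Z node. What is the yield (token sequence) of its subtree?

var ** var

[X [X [X [Y [Z [W a]]]] @ [Y [Z [W var] ** [Z [W var]]] <> [Y [Z [W var]]]]] @ [Y [Z [W a] + [Z [W a]]] <> [Y [Z [W a]]]]]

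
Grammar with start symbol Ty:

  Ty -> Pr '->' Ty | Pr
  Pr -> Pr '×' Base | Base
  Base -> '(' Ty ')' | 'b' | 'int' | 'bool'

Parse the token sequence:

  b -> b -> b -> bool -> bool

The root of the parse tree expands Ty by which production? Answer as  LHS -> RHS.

[Ty [Pr [Base b]] -> [Ty [Pr [Base b]] -> [Ty [Pr [Base b]] -> [Ty [Pr [Base bool]] -> [Ty [Pr [Base bool]]]]]]]

Ty -> Pr '->' Ty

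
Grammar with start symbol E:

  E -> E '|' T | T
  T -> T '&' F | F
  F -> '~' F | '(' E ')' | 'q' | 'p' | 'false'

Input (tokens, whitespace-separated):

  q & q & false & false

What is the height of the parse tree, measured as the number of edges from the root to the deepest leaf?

6

[E [T [T [T [T [F q]] & [F q]] & [F false]] & [F false]]]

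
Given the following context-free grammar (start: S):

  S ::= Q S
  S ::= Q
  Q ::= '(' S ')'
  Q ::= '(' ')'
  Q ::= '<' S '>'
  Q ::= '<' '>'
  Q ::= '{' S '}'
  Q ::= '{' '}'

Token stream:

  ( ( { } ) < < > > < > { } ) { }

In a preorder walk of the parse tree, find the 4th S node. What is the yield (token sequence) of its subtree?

[S [Q ( [S [Q ( [S [Q { }]] )] [S [Q < [S [Q < >]] >] [S [Q < >] [S [Q { }]]]]] )] [S [Q { }]]]

< < > > < > { }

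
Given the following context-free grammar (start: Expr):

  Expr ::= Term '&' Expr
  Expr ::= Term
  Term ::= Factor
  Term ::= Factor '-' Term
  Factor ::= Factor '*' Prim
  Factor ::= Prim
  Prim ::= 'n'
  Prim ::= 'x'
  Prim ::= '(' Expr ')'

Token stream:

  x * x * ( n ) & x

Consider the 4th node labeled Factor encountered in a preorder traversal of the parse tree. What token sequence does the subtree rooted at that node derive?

n

[Expr [Term [Factor [Factor [Factor [Prim x]] * [Prim x]] * [Prim ( [Expr [Term [Factor [Prim n]]]] )]]] & [Expr [Term [Factor [Prim x]]]]]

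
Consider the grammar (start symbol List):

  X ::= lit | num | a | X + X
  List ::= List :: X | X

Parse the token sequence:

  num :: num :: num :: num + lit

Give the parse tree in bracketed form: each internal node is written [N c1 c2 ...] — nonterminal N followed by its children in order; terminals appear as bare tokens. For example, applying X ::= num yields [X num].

List
List :: X
List :: X :: X
List :: X :: X :: X
X :: X :: X :: X
num :: X :: X :: X
num :: num :: X :: X
num :: num :: num :: X
num :: num :: num :: X + X
num :: num :: num :: num + X
num :: num :: num :: num + lit

[List [List [List [List [X num]] :: [X num]] :: [X num]] :: [X [X num] + [X lit]]]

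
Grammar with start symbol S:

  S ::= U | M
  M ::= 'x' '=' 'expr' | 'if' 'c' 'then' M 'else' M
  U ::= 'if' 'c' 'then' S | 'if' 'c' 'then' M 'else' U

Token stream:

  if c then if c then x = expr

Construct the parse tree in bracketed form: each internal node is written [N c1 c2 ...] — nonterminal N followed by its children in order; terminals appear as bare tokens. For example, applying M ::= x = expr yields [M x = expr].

[S [U if c then [S [U if c then [S [M x = expr]]]]]]

S
U
if c then S
if c then U
if c then if c then S
if c then if c then M
if c then if c then x = expr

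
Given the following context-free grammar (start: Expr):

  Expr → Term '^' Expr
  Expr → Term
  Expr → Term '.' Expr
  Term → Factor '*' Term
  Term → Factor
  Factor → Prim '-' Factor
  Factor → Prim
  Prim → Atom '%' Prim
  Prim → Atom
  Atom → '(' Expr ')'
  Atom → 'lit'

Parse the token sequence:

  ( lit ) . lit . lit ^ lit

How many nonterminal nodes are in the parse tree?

[Expr [Term [Factor [Prim [Atom ( [Expr [Term [Factor [Prim [Atom lit]]]]] )]]]] . [Expr [Term [Factor [Prim [Atom lit]]]] . [Expr [Term [Factor [Prim [Atom lit]]]] ^ [Expr [Term [Factor [Prim [Atom lit]]]]]]]]

25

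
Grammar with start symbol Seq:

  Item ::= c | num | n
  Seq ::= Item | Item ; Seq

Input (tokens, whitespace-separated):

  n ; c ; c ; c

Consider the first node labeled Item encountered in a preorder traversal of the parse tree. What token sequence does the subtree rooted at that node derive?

[Seq [Item n] ; [Seq [Item c] ; [Seq [Item c] ; [Seq [Item c]]]]]

n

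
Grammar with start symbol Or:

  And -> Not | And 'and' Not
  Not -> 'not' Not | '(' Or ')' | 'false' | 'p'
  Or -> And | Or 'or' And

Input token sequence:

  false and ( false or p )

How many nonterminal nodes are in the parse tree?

11

[Or [And [And [Not false]] and [Not ( [Or [Or [And [Not false]]] or [And [Not p]]] )]]]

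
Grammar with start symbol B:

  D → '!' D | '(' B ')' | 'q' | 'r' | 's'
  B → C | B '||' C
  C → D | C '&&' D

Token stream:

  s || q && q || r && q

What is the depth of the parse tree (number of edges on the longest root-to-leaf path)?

[B [B [B [C [D s]]] || [C [C [D q]] && [D q]]] || [C [C [D r]] && [D q]]]

5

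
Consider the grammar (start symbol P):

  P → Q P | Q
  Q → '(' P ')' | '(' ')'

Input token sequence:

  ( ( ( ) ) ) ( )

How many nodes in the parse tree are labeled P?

[P [Q ( [P [Q ( [P [Q ( )]] )]] )] [P [Q ( )]]]

4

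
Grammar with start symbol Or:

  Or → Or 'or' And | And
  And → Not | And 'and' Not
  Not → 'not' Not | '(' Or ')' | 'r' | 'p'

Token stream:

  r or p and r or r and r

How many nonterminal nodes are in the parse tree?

[Or [Or [Or [And [Not r]]] or [And [And [Not p]] and [Not r]]] or [And [And [Not r]] and [Not r]]]

13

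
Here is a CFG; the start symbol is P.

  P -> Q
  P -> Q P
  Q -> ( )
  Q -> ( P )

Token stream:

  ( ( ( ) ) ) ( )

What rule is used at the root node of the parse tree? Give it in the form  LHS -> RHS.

[P [Q ( [P [Q ( [P [Q ( )]] )]] )] [P [Q ( )]]]

P -> Q P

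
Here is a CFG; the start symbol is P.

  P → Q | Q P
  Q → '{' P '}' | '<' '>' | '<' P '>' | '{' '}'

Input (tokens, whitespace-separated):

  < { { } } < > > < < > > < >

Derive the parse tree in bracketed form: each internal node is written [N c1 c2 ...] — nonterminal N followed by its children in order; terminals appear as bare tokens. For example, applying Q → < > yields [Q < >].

[P [Q < [P [Q { [P [Q { }]] }] [P [Q < >]]] >] [P [Q < [P [Q < >]] >] [P [Q < >]]]]

P
Q P
< P > P
< Q P > P
< { P } P > P
< { Q } P > P
< { { } } P > P
< { { } } Q > P
< { { } } < > > P
< { { } } < > > Q P
< { { } } < > > < P > P
< { { } } < > > < Q > P
< { { } } < > > < < > > P
< { { } } < > > < < > > Q
< { { } } < > > < < > > < >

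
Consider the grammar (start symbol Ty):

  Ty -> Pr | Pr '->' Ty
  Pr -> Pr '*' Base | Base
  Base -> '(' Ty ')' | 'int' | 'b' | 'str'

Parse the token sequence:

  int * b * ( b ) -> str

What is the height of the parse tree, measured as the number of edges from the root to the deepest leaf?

6

[Ty [Pr [Pr [Pr [Base int]] * [Base b]] * [Base ( [Ty [Pr [Base b]]] )]] -> [Ty [Pr [Base str]]]]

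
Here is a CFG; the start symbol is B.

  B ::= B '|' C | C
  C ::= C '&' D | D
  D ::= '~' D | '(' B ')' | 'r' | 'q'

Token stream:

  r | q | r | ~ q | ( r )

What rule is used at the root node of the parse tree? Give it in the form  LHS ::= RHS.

B ::= B '|' C

[B [B [B [B [B [C [D r]]] | [C [D q]]] | [C [D r]]] | [C [D ~ [D q]]]] | [C [D ( [B [C [D r]]] )]]]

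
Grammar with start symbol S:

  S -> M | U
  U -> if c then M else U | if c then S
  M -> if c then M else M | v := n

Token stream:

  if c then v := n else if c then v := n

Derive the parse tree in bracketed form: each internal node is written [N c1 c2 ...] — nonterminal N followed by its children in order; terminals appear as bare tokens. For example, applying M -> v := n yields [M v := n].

S
U
if c then M else U
if c then v := n else U
if c then v := n else if c then S
if c then v := n else if c then M
if c then v := n else if c then v := n

[S [U if c then [M v := n] else [U if c then [S [M v := n]]]]]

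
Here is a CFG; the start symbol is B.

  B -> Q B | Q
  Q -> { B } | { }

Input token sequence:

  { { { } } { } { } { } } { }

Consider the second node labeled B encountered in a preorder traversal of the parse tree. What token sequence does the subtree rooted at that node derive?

{ { } } { } { } { }

[B [Q { [B [Q { [B [Q { }]] }] [B [Q { }] [B [Q { }] [B [Q { }]]]]] }] [B [Q { }]]]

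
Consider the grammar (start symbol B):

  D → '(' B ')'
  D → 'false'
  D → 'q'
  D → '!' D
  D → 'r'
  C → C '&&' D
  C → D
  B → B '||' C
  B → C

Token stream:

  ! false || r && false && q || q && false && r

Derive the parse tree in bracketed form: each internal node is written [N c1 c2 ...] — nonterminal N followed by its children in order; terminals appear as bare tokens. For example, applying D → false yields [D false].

B
B || C
B || C || C
C || C || C
D || C || C
! D || C || C
! false || C || C
! false || C && D || C
! false || C && D && D || C
! false || D && D && D || C
! false || r && D && D || C
! false || r && false && D || C
! false || r && false && q || C
! false || r && false && q || C && D
! false || r && false && q || C && D && D
! false || r && false && q || D && D && D
! false || r && false && q || q && D && D
! false || r && false && q || q && false && D
! false || r && false && q || q && false && r

[B [B [B [C [D ! [D false]]]] || [C [C [C [D r]] && [D false]] && [D q]]] || [C [C [C [D q]] && [D false]] && [D r]]]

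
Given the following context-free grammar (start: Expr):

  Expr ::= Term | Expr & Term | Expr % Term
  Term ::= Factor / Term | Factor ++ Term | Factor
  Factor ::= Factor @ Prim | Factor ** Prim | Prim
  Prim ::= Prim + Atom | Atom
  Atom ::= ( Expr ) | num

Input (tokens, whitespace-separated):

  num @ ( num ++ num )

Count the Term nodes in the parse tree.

3

[Expr [Term [Factor [Factor [Prim [Atom num]]] @ [Prim [Atom ( [Expr [Term [Factor [Prim [Atom num]]] ++ [Term [Factor [Prim [Atom num]]]]]] )]]]]]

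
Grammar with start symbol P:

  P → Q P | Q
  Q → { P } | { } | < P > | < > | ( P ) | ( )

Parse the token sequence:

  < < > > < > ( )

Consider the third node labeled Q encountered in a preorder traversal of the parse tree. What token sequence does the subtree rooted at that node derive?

[P [Q < [P [Q < >]] >] [P [Q < >] [P [Q ( )]]]]

< >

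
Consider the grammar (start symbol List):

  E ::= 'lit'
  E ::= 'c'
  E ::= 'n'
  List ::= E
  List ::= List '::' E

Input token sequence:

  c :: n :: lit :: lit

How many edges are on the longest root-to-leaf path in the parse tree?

[List [List [List [List [E c]] :: [E n]] :: [E lit]] :: [E lit]]

5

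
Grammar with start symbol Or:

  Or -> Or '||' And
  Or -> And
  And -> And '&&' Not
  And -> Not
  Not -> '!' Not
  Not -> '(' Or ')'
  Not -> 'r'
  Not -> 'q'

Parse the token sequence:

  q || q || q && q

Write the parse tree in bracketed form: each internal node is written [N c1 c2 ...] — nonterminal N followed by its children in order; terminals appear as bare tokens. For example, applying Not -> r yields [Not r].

[Or [Or [Or [And [Not q]]] || [And [Not q]]] || [And [And [Not q]] && [Not q]]]

Or
Or || And
Or || And || And
And || And || And
Not || And || And
q || And || And
q || Not || And
q || q || And
q || q || And && Not
q || q || Not && Not
q || q || q && Not
q || q || q && q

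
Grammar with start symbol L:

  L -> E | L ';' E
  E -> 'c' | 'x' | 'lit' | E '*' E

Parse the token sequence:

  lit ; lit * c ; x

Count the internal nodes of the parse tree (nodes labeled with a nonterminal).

[L [L [L [E lit]] ; [E [E lit] * [E c]]] ; [E x]]

8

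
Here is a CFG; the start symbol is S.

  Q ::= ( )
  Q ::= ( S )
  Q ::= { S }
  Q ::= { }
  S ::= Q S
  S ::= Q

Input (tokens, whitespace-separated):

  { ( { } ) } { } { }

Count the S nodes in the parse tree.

[S [Q { [S [Q ( [S [Q { }]] )]] }] [S [Q { }] [S [Q { }]]]]

5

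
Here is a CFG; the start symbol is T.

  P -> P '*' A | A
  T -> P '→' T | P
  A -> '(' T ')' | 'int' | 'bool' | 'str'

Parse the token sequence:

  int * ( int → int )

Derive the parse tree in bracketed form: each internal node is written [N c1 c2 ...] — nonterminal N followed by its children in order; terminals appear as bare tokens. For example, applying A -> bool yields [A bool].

T
P
P * A
A * A
int * A
int * ( T )
int * ( P → T )
int * ( A → T )
int * ( int → T )
int * ( int → P )
int * ( int → A )
int * ( int → int )

[T [P [P [A int]] * [A ( [T [P [A int]] → [T [P [A int]]]] )]]]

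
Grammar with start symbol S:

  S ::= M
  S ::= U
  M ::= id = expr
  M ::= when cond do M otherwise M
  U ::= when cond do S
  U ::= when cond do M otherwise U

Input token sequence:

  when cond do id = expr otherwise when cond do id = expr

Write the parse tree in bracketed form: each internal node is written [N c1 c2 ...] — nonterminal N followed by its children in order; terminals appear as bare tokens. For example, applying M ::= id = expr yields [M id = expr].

[S [U when cond do [M id = expr] otherwise [U when cond do [S [M id = expr]]]]]

S
U
when cond do M otherwise U
when cond do id = expr otherwise U
when cond do id = expr otherwise when cond do S
when cond do id = expr otherwise when cond do M
when cond do id = expr otherwise when cond do id = expr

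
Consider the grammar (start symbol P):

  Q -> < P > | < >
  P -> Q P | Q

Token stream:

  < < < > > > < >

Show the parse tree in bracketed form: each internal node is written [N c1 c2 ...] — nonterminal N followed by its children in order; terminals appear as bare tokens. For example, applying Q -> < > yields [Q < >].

P
Q P
< P > P
< Q > P
< < P > > P
< < Q > > P
< < < > > > P
< < < > > > Q
< < < > > > < >

[P [Q < [P [Q < [P [Q < >]] >]] >] [P [Q < >]]]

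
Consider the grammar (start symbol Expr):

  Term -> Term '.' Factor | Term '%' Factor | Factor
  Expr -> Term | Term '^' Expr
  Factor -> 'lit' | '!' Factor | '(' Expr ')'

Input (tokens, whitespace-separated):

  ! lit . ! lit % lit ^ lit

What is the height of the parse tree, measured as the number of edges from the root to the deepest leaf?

[Expr [Term [Term [Term [Factor ! [Factor lit]]] . [Factor ! [Factor lit]]] % [Factor lit]] ^ [Expr [Term [Factor lit]]]]

6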